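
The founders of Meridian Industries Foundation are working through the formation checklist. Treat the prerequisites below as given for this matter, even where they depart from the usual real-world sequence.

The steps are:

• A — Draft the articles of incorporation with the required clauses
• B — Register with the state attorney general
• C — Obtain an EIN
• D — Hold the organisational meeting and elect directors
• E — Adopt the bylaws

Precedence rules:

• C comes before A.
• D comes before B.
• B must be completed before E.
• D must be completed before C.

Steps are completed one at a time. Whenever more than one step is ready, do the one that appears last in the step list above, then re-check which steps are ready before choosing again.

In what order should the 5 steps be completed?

D C B E A

D is the only step with nothing outstanding, so it goes first.
Now C and B have their prerequisites met. C is listed later, so C next.
A now also ready, so the ready set is {B, A}; B is listed later → B.
Ready: E and A. E is listed later → E.
A needed C, now all done → A.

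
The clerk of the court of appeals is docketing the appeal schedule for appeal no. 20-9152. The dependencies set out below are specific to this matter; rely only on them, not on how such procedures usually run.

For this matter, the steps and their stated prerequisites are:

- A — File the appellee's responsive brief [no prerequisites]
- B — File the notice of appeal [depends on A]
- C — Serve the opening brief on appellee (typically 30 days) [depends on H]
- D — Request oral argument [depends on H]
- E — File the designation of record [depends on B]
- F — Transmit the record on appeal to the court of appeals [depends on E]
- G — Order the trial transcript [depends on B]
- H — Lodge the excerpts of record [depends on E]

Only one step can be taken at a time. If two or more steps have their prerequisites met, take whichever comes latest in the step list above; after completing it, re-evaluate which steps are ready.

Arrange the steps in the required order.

A → B → G → E → H → F → D → C

Only A has no prerequisites, so it is first.
B is the only step now ready → B.
Ready: G and E. G is listed later → G.
That leaves E as the only ready step → E.
H and F are both available; H is listed later → H.
Ready: F, D and C. F is listed later → F.
Ready: D and C. D is listed later → D.
C is the only step now ready → C.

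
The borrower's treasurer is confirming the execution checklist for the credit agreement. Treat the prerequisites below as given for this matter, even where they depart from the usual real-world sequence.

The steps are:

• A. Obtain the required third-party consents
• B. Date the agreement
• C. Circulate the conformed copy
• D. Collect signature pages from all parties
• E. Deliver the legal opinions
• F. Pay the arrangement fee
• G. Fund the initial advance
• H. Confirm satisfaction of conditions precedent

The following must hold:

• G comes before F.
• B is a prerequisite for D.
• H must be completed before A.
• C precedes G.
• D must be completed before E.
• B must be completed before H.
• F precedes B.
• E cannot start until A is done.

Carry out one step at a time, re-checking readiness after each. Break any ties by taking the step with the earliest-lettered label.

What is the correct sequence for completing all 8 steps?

Only C has no prerequisites, so it is first.
That leaves G as the only ready step → G.
F needed G, now all done → F.
That leaves B as the only ready step → B.
Now D and H have their prerequisites met. D has the earlier label, so D next.
That leaves H as the only ready step → H.
Next only A has its prerequisites met → A.
Next only E has its prerequisites met → E.

C G F B D H A E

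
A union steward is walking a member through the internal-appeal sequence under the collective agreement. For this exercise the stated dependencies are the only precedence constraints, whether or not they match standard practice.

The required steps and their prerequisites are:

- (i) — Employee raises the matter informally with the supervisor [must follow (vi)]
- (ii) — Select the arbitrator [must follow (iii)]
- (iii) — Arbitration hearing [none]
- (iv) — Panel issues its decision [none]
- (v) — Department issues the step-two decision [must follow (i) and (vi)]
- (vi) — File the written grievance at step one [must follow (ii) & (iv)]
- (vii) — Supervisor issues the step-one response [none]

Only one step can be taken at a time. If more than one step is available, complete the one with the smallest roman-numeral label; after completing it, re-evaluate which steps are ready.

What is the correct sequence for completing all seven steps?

(iii) (ii) (iv) (vi) (i) (v) (vii)

Nothing is required for (iii), (iv) and (vii). (iii) has the earlier label → (iii) first.
Now (ii), (iv) and (vii) have their prerequisites met. (ii) has the earlier label, so (ii) next.
Now (iv) and (vii) have their prerequisites met. (iv) has the earlier label, so (iv) next.
(vi) and (vii) are both available; (vi) has the earlier label → (vi).
Now (i) and (vii) have their prerequisites met. (i) has the earlier label, so (i) next.
(v) now also ready, so the ready set is {(v), (vii)}; (v) has the earlier label → (v).
That leaves (vii) as the only ready step → (vii).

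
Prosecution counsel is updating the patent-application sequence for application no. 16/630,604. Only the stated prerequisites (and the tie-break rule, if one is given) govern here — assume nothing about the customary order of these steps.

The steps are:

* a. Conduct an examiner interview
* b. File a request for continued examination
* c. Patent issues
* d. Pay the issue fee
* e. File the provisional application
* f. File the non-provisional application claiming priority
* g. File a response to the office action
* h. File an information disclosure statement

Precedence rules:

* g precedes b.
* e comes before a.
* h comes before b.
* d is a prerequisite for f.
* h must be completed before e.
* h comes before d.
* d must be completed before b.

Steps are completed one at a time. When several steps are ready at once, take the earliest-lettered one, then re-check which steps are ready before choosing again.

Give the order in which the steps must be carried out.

Nothing is required for c, g and h. c has the earlier label → c first.
g and h are both available; g has the earlier label → g.
Next only h has its prerequisites met → h.
Ready: d and e. d has the earlier label → d.
b, e and f are all available; b has the earlier label → b.
Ready: e and f. e has the earlier label → e.
a now also ready, so the ready set is {a, f}; a has the earlier label → a.
f is the only step now ready → f.

c, g, h, d, b, e, a, f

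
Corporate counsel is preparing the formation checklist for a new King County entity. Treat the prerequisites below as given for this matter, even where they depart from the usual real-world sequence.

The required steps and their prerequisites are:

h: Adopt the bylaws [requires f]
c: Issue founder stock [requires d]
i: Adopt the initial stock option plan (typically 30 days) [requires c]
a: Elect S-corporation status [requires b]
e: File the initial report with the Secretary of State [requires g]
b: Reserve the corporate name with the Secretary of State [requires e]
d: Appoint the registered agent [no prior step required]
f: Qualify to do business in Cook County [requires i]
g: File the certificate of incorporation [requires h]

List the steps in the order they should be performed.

d has no prerequisites → d first.
c needed d, now all done → c.
i is the only step now ready → i.
That leaves f as the only ready step → f.
That leaves h as the only ready step → h.
g needed h, now all done → g.
e is the only step now ready → e.
Next only b has its prerequisites met → b.
a needed b, now all done → a.

d → c → i → f → h → g → e → b → a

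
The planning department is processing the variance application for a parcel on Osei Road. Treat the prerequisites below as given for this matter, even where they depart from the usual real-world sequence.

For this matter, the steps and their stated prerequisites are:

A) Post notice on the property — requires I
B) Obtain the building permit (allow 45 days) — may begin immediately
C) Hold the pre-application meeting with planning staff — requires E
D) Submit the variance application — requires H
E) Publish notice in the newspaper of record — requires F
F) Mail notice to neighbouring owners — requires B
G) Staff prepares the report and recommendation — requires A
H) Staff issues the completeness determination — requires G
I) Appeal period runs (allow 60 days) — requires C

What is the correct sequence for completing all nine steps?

B has no prerequisites → B first.
F needed B, now all done → F.
E is the only step now ready → E.
That leaves C as the only ready step → C.
I is the only step now ready → I.
A is the only step now ready → A.
Next only G has its prerequisites met → G.
H is the only step now ready → H.
Next only D has its prerequisites met → D.

B → F → E → C → I → A → G → H → D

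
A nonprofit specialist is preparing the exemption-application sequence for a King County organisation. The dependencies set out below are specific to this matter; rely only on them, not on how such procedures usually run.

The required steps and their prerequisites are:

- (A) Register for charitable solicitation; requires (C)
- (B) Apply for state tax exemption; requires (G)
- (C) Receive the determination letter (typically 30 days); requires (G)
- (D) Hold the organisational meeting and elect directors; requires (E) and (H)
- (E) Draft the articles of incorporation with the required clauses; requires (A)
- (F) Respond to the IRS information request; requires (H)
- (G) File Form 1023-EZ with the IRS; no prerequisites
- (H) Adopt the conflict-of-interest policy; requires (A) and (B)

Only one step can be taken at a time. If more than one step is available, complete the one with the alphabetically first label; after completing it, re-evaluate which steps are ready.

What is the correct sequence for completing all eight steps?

(G) is the only step with nothing outstanding, so it goes first.
Now (B) and (C) have their prerequisites met. (B) has the earlier label, so (B) next.
(C) needed (G), now all done → (C).
That leaves (A) as the only ready step → (A).
Now (E) and (H) have their prerequisites met. (E) has the earlier label, so (E) next.
Next only (H) has its prerequisites met → (H).
Now (D) and (F) have their prerequisites met. (D) has the earlier label, so (D) next.
(F) needed (H), now all done → (F).

(G) (B) (C) (A) (E) (H) (D) (F)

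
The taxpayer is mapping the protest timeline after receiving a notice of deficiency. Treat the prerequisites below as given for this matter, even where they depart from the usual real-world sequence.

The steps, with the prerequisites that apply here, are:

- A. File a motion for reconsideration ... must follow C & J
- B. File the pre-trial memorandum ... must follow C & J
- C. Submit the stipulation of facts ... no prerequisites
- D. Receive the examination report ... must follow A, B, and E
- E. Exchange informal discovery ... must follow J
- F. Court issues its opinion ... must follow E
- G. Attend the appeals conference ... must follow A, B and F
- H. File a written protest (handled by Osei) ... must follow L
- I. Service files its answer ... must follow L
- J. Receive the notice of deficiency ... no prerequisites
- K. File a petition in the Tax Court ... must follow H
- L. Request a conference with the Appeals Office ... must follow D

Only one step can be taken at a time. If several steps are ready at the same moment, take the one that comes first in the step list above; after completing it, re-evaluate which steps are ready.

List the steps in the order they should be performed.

C and J have no prerequisites; C is listed earlier, so C is first.
Next only J has its prerequisites met → J.
Ready: A, B and E. A is listed earlier → A.
B and E are both available; B is listed earlier → B.
E needed J, now all done → E.
Ready: D and F. D is listed earlier → D.
Now F and L have their prerequisites met. F is listed earlier, so F next.
Ready: G and L. G is listed earlier → G.
That leaves L as the only ready step → L.
Ready: H and I. H is listed earlier → H.
K now also ready, so the ready set is {I, K}; I is listed earlier → I.
That leaves K as the only ready step → K.

C, J, A, B, E, D, F, G, L, H, I, K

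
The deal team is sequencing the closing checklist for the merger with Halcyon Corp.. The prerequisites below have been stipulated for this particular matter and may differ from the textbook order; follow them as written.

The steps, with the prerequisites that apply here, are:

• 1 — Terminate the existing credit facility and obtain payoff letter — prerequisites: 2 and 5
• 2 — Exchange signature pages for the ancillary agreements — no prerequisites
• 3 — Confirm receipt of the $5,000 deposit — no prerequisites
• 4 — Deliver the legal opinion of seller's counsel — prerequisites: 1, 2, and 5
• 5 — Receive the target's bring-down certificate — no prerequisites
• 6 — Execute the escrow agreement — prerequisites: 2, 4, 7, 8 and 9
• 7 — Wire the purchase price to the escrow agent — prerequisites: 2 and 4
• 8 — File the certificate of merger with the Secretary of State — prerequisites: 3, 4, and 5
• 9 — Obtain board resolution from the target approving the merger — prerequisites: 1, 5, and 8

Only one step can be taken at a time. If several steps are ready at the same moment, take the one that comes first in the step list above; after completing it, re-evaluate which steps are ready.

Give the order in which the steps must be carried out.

2, 3, 5, 1, 4, 7, 8, 9, 6

2, 3 and 5 have no prerequisites; 2 is listed earlier, so 2 is first.
Ready: 3 and 5. 3 is listed earlier → 3.
Next only 5 has its prerequisites met → 5.
1 is the only step now ready → 1.
4 needed 1, 2 and 5, now all done → 4.
Ready: 7 and 8. 7 is listed earlier → 7.
8 needed 3, 4 and 5, now all done → 8.
Next only 9 has its prerequisites met → 9.
6 needed 2, 4, 7, 8 and 9, now all done → 6.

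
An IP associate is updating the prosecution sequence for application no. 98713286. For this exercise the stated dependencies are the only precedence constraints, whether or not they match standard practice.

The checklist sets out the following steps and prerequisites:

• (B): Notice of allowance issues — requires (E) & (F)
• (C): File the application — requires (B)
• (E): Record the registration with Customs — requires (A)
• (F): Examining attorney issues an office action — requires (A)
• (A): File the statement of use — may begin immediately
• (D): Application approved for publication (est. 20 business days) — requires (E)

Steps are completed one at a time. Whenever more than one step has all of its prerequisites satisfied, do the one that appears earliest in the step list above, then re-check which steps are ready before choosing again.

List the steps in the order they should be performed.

(A) is the only step with nothing outstanding, so it goes first.
Ready: (E) and (F). (E) is listed earlier → (E).
(F) and (D) are both available; (F) is listed earlier → (F).
(B) now also ready, so the ready set is {(B), (D)}; (B) is listed earlier → (B).
Ready: (C) and (D). (C) is listed earlier → (C).
(D) needed (E), now all done → (D).

(A), (E), (F), (B), (C), (D)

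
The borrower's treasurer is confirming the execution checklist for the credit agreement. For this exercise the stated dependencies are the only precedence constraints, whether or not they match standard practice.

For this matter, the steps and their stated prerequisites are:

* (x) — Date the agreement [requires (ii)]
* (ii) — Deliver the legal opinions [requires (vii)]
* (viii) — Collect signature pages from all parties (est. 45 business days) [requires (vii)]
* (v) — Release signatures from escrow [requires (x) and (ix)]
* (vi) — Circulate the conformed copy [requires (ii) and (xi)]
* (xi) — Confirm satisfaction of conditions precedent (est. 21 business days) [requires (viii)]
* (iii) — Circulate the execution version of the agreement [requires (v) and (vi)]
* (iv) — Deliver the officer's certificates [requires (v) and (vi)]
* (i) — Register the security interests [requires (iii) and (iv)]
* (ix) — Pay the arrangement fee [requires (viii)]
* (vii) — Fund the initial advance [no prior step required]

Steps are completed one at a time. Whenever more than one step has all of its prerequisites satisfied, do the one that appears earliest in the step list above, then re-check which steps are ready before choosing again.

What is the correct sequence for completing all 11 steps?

(vii), (ii), (x), (viii), (xi), (vi), (ix), (v), (iii), (iv), (i)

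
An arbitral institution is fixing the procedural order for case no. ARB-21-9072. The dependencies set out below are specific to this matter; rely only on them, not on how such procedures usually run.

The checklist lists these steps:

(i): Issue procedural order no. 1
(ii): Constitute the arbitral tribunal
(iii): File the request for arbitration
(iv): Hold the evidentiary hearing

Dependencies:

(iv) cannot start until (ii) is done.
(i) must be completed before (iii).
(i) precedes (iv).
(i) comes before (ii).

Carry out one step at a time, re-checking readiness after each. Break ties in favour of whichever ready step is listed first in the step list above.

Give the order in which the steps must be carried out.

(i), (ii), (iii), (iv)

(i) has no prerequisites → (i) first.
(ii) and (iii) are both available; (ii) is listed earlier → (ii).
(iv) now also ready, so the ready set is {(iii), (iv)}; (iii) is listed earlier → (iii).
(iv) needed (i) and (ii), now all done → (iv).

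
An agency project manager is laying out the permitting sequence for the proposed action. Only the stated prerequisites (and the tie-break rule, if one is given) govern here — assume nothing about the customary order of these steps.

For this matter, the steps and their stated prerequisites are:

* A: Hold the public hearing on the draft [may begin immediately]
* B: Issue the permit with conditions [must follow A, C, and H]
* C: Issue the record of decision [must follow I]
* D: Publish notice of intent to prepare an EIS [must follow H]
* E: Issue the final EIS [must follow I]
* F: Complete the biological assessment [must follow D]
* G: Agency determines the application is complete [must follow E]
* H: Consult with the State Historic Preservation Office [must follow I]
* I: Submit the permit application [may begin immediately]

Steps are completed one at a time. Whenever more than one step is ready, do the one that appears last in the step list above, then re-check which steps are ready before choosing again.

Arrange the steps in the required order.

Nothing is required for I and A. I is listed later → I first.
Now H, E, C and A have their prerequisites met. H is listed later, so H next.
Ready: E, D, C and A. E is listed later → E.
Now G, D, C and A have their prerequisites met. G is listed later, so G next.
D, C and A are all available; D is listed later → D.
Ready: F, C and A. F is listed later → F.
Ready: C and A. C is listed later → C.
That leaves A as the only ready step → A.
B is the only step now ready → B.

I, H, E, G, D, F, C, A, B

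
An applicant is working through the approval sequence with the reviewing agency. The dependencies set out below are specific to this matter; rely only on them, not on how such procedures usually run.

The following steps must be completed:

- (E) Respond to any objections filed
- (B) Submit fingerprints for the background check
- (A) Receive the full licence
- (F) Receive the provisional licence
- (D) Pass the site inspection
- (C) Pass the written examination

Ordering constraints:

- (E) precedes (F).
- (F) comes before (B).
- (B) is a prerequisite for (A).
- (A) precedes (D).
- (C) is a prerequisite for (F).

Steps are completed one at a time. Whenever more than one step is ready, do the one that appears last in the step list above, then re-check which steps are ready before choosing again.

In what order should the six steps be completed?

(C) → (E) → (F) → (B) → (A) → (D)

(C) and (E) have no prerequisites; (C) is listed later, so (C) is first.
Next only (E) has its prerequisites met → (E).
Next only (F) has its prerequisites met → (F).
(B) is the only step now ready → (B).
(A) needed (B), now all done → (A).
(D) needed (A), now all done → (D).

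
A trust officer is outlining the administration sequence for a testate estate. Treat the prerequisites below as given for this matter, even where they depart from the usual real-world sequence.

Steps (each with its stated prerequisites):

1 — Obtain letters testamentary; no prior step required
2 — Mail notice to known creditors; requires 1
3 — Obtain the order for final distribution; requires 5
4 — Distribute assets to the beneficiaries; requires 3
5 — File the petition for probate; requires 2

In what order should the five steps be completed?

1 → 2 → 5 → 3 → 4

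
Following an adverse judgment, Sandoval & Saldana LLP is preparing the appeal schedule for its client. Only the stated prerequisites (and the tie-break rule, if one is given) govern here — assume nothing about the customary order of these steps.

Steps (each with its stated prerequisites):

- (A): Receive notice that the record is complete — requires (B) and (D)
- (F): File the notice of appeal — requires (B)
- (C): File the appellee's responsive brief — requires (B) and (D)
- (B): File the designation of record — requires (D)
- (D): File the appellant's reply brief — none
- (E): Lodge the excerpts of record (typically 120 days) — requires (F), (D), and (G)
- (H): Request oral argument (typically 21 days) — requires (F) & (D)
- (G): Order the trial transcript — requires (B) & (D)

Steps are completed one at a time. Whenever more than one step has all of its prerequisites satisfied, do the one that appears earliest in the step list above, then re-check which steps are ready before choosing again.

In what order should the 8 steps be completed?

(D) (B) (A) (F) (C) (H) (G) (E)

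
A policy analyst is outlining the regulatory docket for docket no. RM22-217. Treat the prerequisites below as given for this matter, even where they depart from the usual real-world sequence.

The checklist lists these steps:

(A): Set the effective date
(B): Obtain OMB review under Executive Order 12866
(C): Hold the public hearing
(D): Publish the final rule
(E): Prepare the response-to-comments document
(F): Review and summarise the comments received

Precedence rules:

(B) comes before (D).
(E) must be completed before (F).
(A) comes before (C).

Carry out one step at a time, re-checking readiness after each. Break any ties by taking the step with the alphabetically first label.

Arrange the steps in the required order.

(A), (B), (C), (D), (E), (F)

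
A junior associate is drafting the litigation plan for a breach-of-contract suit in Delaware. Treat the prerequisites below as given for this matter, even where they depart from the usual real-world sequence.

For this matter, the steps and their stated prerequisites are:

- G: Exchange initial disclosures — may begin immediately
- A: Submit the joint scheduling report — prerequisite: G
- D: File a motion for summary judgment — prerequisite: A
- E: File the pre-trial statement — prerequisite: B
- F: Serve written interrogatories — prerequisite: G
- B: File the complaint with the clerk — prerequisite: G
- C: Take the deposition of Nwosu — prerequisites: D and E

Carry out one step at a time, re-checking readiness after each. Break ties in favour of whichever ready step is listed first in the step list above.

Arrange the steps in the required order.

G, A, D, F, B, E, C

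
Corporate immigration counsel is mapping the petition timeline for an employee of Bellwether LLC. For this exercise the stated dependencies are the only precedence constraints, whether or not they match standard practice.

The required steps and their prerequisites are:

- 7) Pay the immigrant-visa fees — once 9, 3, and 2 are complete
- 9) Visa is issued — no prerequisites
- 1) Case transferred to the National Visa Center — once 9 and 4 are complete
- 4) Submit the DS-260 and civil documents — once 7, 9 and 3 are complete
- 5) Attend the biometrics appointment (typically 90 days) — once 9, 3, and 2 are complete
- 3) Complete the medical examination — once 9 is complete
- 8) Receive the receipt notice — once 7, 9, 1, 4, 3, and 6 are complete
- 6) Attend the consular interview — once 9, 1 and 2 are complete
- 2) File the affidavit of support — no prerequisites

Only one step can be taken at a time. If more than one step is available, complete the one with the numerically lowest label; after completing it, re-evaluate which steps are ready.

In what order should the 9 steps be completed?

2 → 9 → 3 → 5 → 7 → 4 → 1 → 6 → 8

2 and 9 have no prerequisites; 2 has the earlier label, so 2 is first.
Next only 9 has its prerequisites met → 9.
3 is the only step now ready → 3.
Now 5 and 7 have their prerequisites met. 5 has the earlier label, so 5 next.
That leaves 7 as the only ready step → 7.
Next only 4 has its prerequisites met → 4.
1 needed 4 and 9, now all done → 1.
6 needed 1, 2 and 9, now all done → 6.
That leaves 8 as the only ready step → 8.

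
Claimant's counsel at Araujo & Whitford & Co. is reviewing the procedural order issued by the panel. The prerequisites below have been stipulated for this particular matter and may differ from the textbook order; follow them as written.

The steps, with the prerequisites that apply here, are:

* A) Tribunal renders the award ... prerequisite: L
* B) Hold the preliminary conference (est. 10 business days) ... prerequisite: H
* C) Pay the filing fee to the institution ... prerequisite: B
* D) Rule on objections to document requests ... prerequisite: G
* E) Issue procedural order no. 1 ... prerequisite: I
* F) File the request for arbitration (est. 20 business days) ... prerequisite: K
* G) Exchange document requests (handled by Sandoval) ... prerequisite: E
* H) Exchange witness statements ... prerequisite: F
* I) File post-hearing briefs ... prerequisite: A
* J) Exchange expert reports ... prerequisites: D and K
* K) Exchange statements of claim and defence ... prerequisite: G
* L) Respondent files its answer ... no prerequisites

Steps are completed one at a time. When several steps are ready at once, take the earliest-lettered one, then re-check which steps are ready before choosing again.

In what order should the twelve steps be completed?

L is the only step with nothing outstanding, so it goes first.
A needed L, now all done → A.
Next only I has its prerequisites met → I.
E needed I, now all done → E.
That leaves G as the only ready step → G.
Ready: D and K. D has the earlier label → D.
K needed G, now all done → K.
Now F and J have their prerequisites met. F has the earlier label, so F next.
H now also ready, so the ready set is {H, J}; H has the earlier label → H.
Ready: B and J. B has the earlier label → B.
Now C and J have their prerequisites met. C has the earlier label, so C next.
J is the only step now ready → J.

L → A → I → E → G → D → K → F → H → B → C → J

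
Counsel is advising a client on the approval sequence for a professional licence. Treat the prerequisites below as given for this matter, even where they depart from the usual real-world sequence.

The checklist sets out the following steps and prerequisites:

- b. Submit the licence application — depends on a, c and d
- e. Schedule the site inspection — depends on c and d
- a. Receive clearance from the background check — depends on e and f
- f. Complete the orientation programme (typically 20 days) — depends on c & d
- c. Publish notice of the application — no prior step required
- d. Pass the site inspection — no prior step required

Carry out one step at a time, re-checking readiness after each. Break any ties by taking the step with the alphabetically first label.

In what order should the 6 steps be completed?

c and d have no prerequisites; c has the earlier label, so c is first.
Next only d has its prerequisites met → d.
Now e and f have their prerequisites met. e has the earlier label, so e next.
Next only f has its prerequisites met → f.
That leaves a as the only ready step → a.
Next only b has its prerequisites met → b.

c, d, e, f, a, b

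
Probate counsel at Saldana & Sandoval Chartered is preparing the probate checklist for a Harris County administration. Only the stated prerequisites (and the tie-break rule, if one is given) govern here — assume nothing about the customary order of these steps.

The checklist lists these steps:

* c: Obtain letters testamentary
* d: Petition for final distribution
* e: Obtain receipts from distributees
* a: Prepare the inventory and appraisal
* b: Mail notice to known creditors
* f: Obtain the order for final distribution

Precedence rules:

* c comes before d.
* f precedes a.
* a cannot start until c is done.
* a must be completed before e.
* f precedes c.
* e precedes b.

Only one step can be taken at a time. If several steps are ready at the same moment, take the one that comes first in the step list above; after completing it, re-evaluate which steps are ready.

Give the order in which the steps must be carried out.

f c d a e b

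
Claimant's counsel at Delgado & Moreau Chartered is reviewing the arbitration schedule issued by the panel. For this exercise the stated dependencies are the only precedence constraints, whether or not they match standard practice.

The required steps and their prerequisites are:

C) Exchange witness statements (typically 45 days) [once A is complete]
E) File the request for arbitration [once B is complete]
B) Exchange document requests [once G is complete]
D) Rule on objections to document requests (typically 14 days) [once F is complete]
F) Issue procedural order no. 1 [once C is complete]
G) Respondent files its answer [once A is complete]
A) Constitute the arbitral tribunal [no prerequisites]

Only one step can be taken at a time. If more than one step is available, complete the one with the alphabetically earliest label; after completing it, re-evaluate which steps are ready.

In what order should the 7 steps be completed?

A, C, F, D, G, B, E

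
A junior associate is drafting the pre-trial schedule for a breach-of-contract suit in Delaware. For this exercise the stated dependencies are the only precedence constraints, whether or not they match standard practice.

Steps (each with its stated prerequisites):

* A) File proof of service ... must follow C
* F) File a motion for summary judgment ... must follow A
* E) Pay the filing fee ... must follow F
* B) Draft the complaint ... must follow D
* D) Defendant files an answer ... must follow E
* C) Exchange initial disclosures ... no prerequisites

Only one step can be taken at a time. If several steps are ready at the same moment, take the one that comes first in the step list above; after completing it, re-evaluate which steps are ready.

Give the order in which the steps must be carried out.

C, A, F, E, D, B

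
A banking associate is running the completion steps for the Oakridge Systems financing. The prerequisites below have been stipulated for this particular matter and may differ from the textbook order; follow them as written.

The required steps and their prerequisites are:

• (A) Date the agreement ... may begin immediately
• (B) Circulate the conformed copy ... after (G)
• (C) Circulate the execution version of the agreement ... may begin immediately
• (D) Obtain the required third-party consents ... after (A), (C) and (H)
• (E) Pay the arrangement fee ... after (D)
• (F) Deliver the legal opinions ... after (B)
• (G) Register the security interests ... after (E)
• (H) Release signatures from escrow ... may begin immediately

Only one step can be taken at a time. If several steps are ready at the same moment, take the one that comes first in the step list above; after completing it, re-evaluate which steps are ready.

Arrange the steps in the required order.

(A) → (C) → (H) → (D) → (E) → (G) → (B) → (F)

Nothing is required for (A), (C) and (H). (A) is listed earlier → (A) first.
Now (C) and (H) have their prerequisites met. (C) is listed earlier, so (C) next.
(H) is the only step now ready → (H).
(D) is the only step now ready → (D).
(E) needed (D), now all done → (E).
(G) needed (E), now all done → (G).
(B) is the only step now ready → (B).
(F) needed (B), now all done → (F).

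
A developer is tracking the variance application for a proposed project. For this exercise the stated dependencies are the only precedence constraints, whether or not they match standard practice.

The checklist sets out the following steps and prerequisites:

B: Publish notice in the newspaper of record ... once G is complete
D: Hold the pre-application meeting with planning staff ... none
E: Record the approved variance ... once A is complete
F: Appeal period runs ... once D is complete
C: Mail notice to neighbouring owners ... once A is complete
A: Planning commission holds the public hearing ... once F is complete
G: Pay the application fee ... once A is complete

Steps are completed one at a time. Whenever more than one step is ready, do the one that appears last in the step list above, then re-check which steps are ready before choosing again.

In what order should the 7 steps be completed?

D, F, A, G, C, E, B

D has no prerequisites → D first.
F needed D, now all done → F.
Next only A has its prerequisites met → A.
Ready: G, C and E. G is listed later → G.
C, E and B are all available; C is listed later → C.
Now E and B have their prerequisites met. E is listed later, so E next.
That leaves B as the only ready step → B.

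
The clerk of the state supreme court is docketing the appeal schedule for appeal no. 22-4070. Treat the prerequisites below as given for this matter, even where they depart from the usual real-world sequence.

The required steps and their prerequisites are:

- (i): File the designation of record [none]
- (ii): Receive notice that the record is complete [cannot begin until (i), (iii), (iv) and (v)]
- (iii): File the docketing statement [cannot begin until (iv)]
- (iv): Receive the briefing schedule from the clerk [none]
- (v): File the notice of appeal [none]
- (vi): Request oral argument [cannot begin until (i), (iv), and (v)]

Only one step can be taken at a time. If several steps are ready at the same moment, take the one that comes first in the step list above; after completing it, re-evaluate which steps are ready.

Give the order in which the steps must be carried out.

Nothing is required for (i), (iv) and (v). (i) is listed earlier → (i) first.
Ready: (iv) and (v). (iv) is listed earlier → (iv).
(iii) now also ready, so the ready set is {(iii), (v)}; (iii) is listed earlier → (iii).
(v) is the only step now ready → (v).
(ii) and (vi) are both available; (ii) is listed earlier → (ii).
Next only (vi) has its prerequisites met → (vi).

(i) (iv) (iii) (v) (ii) (vi)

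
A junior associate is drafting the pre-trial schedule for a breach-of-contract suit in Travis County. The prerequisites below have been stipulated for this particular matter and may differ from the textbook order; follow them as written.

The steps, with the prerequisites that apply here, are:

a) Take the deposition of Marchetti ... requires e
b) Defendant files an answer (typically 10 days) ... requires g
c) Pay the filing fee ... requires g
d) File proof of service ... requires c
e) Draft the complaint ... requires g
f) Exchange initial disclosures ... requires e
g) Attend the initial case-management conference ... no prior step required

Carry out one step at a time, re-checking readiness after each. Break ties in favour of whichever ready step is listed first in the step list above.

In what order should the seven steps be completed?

Only g has no prerequisites, so it is first.
b, c and e are all available; b is listed earlier → b.
Now c and e have their prerequisites met. c is listed earlier, so c next.
Now d and e have their prerequisites met. d is listed earlier, so d next.
e needed g, now all done → e.
Now a and f have their prerequisites met. a is listed earlier, so a next.
f needed e, now all done → f.

g, b, c, d, e, a, f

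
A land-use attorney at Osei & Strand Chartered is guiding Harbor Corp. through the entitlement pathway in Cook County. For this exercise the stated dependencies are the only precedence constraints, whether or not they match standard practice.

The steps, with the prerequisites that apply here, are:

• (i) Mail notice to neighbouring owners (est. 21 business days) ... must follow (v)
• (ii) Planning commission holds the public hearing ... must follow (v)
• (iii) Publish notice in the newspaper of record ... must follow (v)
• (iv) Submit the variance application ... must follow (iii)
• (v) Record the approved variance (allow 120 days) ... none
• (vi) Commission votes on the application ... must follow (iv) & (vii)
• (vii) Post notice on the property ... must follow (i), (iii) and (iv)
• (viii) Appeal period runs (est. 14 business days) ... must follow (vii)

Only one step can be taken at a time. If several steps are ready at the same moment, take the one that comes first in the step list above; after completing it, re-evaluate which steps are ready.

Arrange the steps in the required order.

(v) is the only step with nothing outstanding, so it goes first.
Now (i), (ii) and (iii) have their prerequisites met. (i) is listed earlier, so (i) next.
(ii) and (iii) are both available; (ii) is listed earlier → (ii).
That leaves (iii) as the only ready step → (iii).
(iv) needed (iii), now all done → (iv).
(vii) needed (i), (iii) and (iv), now all done → (vii).
(vi) and (viii) are both available; (vi) is listed earlier → (vi).
(viii) needed (vii), now all done → (viii).

(v), (i), (ii), (iii), (iv), (vii), (vi), (viii)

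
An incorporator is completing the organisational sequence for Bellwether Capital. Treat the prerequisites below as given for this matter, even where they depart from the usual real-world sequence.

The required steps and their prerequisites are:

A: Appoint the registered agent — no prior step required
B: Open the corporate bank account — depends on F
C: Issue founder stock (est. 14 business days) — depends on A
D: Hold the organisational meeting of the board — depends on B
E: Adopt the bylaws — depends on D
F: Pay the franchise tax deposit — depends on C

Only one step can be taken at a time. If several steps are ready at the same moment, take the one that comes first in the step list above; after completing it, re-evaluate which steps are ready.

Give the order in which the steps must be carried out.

A is the only step with nothing outstanding, so it goes first.
C needed A, now all done → C.
F needed C, now all done → F.
B needed F, now all done → B.
D needed B, now all done → D.
E needed D, now all done → E.

A, C, F, B, D, E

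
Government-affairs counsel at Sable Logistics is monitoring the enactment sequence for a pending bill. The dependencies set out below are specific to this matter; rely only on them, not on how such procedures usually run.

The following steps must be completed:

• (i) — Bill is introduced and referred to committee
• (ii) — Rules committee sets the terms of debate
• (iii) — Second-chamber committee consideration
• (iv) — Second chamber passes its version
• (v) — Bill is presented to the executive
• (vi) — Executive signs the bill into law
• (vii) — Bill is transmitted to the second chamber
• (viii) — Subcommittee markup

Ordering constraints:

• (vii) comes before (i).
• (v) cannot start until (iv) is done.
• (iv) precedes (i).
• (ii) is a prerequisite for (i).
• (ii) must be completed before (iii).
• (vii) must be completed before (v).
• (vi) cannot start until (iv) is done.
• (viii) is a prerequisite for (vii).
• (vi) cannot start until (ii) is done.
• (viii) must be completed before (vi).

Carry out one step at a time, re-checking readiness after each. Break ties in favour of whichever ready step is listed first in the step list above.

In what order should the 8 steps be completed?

(ii) → (iii) → (iv) → (viii) → (vi) → (vii) → (i) → (v)

Nothing is required for (ii), (iv) and (viii). (ii) is listed earlier → (ii) first.
(iii) now also ready, so the ready set is {(iii), (iv), (viii)}; (iii) is listed earlier → (iii).
(iv) and (viii) are both available; (iv) is listed earlier → (iv).
That leaves (viii) as the only ready step → (viii).
(vi) and (vii) are both available; (vi) is listed earlier → (vi).
(vii) is the only step now ready → (vii).
Now (i) and (v) have their prerequisites met. (i) is listed earlier, so (i) next.
(v) needed (iv) and (vii), now all done → (v).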